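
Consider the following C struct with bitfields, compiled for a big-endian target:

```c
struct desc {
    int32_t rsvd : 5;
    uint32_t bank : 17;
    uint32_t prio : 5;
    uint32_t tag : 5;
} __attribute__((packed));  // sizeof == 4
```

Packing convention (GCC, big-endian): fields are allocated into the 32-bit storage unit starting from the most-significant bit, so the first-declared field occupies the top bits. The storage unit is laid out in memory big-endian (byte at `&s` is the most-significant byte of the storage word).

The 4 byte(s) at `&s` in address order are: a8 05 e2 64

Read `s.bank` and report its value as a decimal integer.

376

[0]=0xa8 [1]=0x05 [2]=0xe2 [3]=0x64 (big-endian) → word 0xa805e264
rsvd:5 @ bit 27 → (0xa805e264>>27)&0x1f = 0x15
bank:17 @ bit 10 → (0xa805e264>>10)&0x1ffff = 0x178  ←
prio:5 @ bit 5 → (0xa805e264>>5)&0x1f = 0x13
tag:5 @ bit 0 → (0xa805e264>>0)&0x1f = 0x4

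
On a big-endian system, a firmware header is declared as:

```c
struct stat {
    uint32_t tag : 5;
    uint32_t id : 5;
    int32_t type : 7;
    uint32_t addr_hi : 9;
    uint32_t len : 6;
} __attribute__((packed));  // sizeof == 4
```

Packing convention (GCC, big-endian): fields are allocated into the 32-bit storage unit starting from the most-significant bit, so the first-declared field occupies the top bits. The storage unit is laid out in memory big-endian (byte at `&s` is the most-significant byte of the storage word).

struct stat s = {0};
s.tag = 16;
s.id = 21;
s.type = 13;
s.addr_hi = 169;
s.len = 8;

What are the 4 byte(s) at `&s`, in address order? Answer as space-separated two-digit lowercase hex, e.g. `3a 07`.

tag (5b) val=16 bits=0x10 at bit 27: 0x80000000
id (5b) val=21 bits=0x15 at bit 22: 0x85400000
type (7b) val=13 bits=0xd at bit 15: 0x85468000
addr_hi (9b) val=169 bits=0xa9 at bit 6: 0x8546aa40
len (6b) val=8 bits=0x8 at bit 0: 0x8546aa48
word = 0x8546aa48 → big-endian bytes:
  [0]=0x85  [1]=0x46  [2]=0xaa  [3]=0x48

85 46 aa 48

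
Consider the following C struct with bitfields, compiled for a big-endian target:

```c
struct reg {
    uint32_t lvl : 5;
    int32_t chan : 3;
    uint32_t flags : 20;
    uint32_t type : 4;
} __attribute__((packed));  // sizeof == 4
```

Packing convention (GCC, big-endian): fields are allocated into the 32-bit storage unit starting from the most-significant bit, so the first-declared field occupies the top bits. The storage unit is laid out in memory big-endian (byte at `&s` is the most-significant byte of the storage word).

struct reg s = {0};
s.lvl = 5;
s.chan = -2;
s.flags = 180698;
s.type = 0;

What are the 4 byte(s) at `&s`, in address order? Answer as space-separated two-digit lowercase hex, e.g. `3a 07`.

[27+:5] lvl=5 & 0x1f = 0x5; word=0x28000000
[24+:3] chan=-2 & 0x7 = 0x6; word=0x2e000000
[4+:20] flags=180698 & 0xfffff = 0x2c1da; word=0x2e2c1da0
[0+:4] type=0 & 0xf = 0x0; word=0x2e2c1da0
word = 0x2e2c1da0 → big-endian bytes:
  [0]=0x2e  [1]=0x2c  [2]=0x1d  [3]=0xa0

2e 2c 1d a0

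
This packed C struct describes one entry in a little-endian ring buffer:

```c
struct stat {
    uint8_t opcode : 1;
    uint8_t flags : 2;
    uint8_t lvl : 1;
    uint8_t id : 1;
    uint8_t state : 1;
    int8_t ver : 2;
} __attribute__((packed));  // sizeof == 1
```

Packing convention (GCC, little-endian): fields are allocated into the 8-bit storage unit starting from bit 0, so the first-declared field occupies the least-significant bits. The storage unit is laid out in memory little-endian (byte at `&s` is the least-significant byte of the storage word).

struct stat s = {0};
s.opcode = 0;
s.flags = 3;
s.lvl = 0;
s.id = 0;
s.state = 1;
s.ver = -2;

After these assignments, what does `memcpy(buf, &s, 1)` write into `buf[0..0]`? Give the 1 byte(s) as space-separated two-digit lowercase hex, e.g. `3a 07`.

a6

opcode:1 = 0 → 0x0 << 0 → word 0x00
flags:2 = 3 → 0x3 << 1 → word 0x06
lvl:1 = 0 → 0x0 << 3 → word 0x06
id:1 = 0 → 0x0 << 4 → word 0x06
state:1 = 1 → 0x1 << 5 → word 0x26
ver:2 = -2 → 0x2 << 6 → word 0xa6
word = 0xa6 → little-endian bytes:
  [0]=0xa6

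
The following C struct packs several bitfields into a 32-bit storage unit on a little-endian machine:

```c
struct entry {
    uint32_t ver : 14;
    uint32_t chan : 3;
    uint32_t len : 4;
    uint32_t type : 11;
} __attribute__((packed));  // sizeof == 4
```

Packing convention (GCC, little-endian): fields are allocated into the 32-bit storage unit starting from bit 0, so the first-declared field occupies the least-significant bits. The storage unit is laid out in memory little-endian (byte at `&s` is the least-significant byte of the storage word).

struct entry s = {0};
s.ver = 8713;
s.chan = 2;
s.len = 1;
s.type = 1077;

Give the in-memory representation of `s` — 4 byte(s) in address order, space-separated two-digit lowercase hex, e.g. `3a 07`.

09 a2 a2 86

ver:14 = 8713 → 0x2209 << 0 → word 0x00002209
chan:3 = 2 → 0x2 << 14 → word 0x0000a209
len:4 = 1 → 0x1 << 17 → word 0x0002a209
type:11 = 1077 → 0x435 << 21 → word 0x86a2a209
word = 0x86a2a209 → little-endian bytes:
  [0]=0x09  [1]=0xa2  [2]=0xa2  [3]=0x86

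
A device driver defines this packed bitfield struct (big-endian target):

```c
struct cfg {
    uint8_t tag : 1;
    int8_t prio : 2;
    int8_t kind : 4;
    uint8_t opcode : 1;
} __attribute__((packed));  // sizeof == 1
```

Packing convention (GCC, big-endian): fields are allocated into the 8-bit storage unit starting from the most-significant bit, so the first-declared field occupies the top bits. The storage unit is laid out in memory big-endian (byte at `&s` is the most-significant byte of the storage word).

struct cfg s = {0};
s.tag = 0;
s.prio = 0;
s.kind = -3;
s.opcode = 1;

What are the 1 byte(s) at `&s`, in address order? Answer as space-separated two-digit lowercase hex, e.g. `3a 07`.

tag:1 = 0 → 0x0 << 7 → word 0x00
prio:2 = 0 → 0x0 << 5 → word 0x00
kind:4 = -3 → 0xd << 1 → word 0x1a
opcode:1 = 1 → 0x1 << 0 → word 0x1b
word = 0x1b → big-endian bytes:
  [0]=0x1b

1b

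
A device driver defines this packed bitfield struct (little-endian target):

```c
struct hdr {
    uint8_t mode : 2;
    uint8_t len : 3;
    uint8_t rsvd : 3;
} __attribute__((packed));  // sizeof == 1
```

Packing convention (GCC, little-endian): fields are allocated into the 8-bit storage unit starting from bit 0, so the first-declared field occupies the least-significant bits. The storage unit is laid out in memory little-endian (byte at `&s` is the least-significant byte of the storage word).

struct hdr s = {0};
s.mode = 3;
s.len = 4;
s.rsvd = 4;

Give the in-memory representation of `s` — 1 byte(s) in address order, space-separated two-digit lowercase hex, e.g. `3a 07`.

93

[0+:2] mode=3 & 0x3 = 0x3; word=0x03
[2+:3] len=4 & 0x7 = 0x4; word=0x13
[5+:3] rsvd=4 & 0x7 = 0x4; word=0x93
word = 0x93 → little-endian bytes:
  [0]=0x93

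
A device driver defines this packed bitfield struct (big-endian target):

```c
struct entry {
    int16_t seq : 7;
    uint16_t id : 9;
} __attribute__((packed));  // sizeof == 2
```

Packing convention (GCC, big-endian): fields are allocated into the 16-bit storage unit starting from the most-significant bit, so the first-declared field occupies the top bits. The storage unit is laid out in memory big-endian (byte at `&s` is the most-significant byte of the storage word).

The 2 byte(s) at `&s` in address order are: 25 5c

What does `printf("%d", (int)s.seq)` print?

[0]=0x25 [1]=0x5c (big-endian) → word 0x255c
seq [9+:7] = (word>>9) & 0x7f = 18  ←
id [0+:9] = (word>>0) & 0x1ff = 348
seq signed 7b, MSB=0: value = 18

18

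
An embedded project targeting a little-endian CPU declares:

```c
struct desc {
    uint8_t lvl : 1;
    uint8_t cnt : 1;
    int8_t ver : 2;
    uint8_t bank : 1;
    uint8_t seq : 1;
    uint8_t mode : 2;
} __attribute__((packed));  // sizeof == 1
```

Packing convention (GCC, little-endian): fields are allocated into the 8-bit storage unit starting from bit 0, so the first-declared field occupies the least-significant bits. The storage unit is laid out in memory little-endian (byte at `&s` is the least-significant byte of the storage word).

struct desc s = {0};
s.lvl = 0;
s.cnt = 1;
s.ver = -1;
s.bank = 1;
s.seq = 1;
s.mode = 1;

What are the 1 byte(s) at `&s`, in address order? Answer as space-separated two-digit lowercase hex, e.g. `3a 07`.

[0+:1] lvl=0 & 0x1 = 0x0; word=0x00
[1+:1] cnt=1 & 0x1 = 0x1; word=0x02
[2+:2] ver=-1 & 0x3 = 0x3; word=0x0e
[4+:1] bank=1 & 0x1 = 0x1; word=0x1e
[5+:1] seq=1 & 0x1 = 0x1; word=0x3e
[6+:2] mode=1 & 0x3 = 0x1; word=0x7e
word = 0x7e → little-endian bytes:
  [0]=0x7e

7e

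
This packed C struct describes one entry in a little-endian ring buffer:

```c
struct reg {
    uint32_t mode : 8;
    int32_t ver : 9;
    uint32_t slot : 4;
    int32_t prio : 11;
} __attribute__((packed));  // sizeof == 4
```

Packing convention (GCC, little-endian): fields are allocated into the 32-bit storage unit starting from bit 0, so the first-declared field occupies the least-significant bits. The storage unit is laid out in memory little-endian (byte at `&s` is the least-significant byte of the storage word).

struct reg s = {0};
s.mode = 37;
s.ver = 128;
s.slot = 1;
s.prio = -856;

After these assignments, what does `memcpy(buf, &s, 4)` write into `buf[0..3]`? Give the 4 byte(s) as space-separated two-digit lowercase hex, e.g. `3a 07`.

25 80 02 95

mode (8b) val=37 bits=0x25 at bit 0: 0x00000025
ver (9b) val=128 bits=0x80 at bit 8: 0x00008025
slot (4b) val=1 bits=0x1 at bit 17: 0x00028025
prio (11b) val=-856 bits=0x4a8 at bit 21: 0x95028025
word = 0x95028025 → little-endian bytes:
  [0]=0x25  [1]=0x80  [2]=0x02  [3]=0x95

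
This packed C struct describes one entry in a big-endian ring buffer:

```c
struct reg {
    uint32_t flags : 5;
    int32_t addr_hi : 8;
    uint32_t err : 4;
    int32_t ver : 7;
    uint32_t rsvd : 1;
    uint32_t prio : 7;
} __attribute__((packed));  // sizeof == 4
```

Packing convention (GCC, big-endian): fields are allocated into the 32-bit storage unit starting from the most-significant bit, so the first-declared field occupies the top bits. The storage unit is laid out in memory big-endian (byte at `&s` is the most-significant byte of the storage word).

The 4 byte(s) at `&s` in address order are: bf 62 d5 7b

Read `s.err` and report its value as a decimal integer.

[0]=0xbf [1]=0x62 [2]=0xd5 [3]=0x7b (big-endian) → word 0xbf62d57b
flags [27+:5] = (word>>27) & 0x1f = 23
addr_hi [19+:8] = (word>>19) & 0xff = 236
err [15+:4] = (word>>15) & 0xf = 5  ←
ver [8+:7] = (word>>8) & 0x7f = 85
rsvd [7+:1] = (word>>7) & 0x1 = 0
prio [0+:7] = (word>>0) & 0x7f = 123

5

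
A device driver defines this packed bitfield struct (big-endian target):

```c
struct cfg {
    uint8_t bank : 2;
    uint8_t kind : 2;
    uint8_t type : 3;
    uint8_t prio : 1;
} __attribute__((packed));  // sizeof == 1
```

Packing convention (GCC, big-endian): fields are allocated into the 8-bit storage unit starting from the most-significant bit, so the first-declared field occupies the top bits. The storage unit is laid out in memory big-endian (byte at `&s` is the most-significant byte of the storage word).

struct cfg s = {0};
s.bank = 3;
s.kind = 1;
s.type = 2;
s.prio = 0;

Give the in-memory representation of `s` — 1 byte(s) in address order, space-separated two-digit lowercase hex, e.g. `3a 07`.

[6+:2] bank=3 & 0x3 = 0x3; word=0xc0
[4+:2] kind=1 & 0x3 = 0x1; word=0xd0
[1+:3] type=2 & 0x7 = 0x2; word=0xd4
[0+:1] prio=0 & 0x1 = 0x0; word=0xd4
word = 0xd4 → big-endian bytes:
  [0]=0xd4

d4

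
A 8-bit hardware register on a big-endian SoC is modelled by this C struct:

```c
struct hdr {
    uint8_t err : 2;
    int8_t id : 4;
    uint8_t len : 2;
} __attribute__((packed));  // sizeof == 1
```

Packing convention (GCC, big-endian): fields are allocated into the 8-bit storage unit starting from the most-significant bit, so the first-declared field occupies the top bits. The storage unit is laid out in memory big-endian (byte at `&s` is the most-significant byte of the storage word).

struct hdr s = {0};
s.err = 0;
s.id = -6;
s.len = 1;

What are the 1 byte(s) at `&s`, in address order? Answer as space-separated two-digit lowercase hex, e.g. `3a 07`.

29

[6+:2] err=0 & 0x3 = 0x0; word=0x00
[2+:4] id=-6 & 0xf = 0xa; word=0x28
[0+:2] len=1 & 0x3 = 0x1; word=0x29
word = 0x29 → big-endian bytes:
  [0]=0x29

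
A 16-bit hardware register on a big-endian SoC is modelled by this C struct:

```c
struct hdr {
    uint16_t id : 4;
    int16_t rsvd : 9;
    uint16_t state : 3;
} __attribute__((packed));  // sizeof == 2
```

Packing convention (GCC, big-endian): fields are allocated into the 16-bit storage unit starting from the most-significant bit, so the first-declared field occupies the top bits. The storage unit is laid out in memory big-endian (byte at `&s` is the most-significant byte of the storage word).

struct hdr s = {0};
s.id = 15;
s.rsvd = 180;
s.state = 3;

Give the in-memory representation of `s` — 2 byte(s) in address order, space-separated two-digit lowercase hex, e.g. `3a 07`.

[12+:4] id=15 & 0xf = 0xf; word=0xf000
[3+:9] rsvd=180 & 0x1ff = 0xb4; word=0xf5a0
[0+:3] state=3 & 0x7 = 0x3; word=0xf5a3
word = 0xf5a3 → big-endian bytes:
  [0]=0xf5  [1]=0xa3

f5 a3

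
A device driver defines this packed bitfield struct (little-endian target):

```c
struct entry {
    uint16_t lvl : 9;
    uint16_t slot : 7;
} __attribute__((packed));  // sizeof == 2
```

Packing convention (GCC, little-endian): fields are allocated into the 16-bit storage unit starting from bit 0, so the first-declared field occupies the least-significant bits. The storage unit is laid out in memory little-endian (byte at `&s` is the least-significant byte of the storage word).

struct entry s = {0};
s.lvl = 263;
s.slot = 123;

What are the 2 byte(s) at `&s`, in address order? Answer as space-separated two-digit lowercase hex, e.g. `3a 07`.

lvl (9b) val=263 bits=0x107 at bit 0: 0x0107
slot (7b) val=123 bits=0x7b at bit 9: 0xf707
word = 0xf707 → little-endian bytes:
  [0]=0x07  [1]=0xf7

07 f7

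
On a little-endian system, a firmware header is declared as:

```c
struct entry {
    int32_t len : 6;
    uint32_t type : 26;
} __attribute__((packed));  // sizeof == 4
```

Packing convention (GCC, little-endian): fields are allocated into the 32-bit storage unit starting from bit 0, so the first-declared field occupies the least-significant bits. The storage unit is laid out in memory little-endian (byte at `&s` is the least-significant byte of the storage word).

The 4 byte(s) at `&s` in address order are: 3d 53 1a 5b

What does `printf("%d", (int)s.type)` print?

23882060

[0]=0x3d [1]=0x53 [2]=0x1a [3]=0x5b (little-endian) → word 0x5b1a533d
len:6 @ bit 0 → (0x5b1a533d>>0)&0x3f = 0x3d
type:26 @ bit 6 → (0x5b1a533d>>6)&0x3ffffff = 0x16c694c  ←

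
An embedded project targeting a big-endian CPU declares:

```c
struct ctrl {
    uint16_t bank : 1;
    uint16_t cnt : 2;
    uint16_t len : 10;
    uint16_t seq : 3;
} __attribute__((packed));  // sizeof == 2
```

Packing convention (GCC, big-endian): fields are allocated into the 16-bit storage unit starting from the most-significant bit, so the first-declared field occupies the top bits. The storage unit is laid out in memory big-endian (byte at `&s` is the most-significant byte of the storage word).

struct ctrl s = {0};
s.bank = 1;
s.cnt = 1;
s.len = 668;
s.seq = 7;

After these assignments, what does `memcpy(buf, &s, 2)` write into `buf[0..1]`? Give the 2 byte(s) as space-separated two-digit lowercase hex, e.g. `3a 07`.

bank (1b) val=1 bits=0x1 at bit 15: 0x8000
cnt (2b) val=1 bits=0x1 at bit 13: 0xa000
len (10b) val=668 bits=0x29c at bit 3: 0xb4e0
seq (3b) val=7 bits=0x7 at bit 0: 0xb4e7
word = 0xb4e7 → big-endian bytes:
  [0]=0xb4  [1]=0xe7

b4 e7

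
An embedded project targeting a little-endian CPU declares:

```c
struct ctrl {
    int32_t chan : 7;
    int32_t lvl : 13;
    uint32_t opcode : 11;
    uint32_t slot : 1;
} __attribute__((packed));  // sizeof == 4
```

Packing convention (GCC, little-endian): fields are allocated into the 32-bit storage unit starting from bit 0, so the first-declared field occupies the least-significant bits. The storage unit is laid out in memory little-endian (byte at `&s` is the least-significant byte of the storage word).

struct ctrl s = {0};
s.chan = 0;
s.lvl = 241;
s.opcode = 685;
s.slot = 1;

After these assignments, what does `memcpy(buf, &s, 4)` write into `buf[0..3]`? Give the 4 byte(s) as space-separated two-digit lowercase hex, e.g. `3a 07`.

80 78 d0 aa

chan (7b) val=0 bits=0x0 at bit 0: 0x00000000
lvl (13b) val=241 bits=0xf1 at bit 7: 0x00007880
opcode (11b) val=685 bits=0x2ad at bit 20: 0x2ad07880
slot (1b) val=1 bits=0x1 at bit 31: 0xaad07880
word = 0xaad07880 → little-endian bytes:
  [0]=0x80  [1]=0x78  [2]=0xd0  [3]=0xaa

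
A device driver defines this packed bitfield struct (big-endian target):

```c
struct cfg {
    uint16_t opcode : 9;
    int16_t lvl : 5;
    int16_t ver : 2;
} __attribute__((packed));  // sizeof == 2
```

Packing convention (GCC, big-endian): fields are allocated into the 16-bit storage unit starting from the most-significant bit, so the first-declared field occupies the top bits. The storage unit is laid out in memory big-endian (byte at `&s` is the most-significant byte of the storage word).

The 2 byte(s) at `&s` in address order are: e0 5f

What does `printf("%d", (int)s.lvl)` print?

-9

[0]=0xe0 [1]=0x5f (big-endian) → word 0xe05f
opcode:9 @ bit 7 → (0xe05f>>7)&0x1ff = 0x1c0
lvl:5 @ bit 2 → (0xe05f>>2)&0x1f = 0x17  ←
ver:2 @ bit 0 → (0xe05f>>0)&0x3 = 0x3
lvl signed 5b, MSB=1: 23 - 32 = -9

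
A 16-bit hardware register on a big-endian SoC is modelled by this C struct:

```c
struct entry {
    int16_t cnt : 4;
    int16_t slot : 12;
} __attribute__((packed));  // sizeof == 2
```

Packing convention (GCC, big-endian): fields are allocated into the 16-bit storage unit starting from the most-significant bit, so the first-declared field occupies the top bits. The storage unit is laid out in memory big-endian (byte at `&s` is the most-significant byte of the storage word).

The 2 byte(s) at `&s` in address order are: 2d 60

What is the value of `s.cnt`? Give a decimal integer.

2

[0]=0x2d [1]=0x60 (big-endian) → word 0x2d60
cnt [12+:4] = (word>>12) & 0xf = 2  ←
slot [0+:12] = (word>>0) & 0xfff = 3424
cnt signed 4b, MSB=0: value = 2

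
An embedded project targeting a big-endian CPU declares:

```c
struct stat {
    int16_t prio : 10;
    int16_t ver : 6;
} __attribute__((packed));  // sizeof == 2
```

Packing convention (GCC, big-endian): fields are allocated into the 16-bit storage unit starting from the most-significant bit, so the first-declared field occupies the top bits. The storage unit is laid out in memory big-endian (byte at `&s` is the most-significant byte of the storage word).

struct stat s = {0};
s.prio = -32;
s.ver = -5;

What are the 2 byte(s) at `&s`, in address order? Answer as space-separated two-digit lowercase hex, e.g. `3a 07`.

f8 3b

[6+:10] prio=-32 & 0x3ff = 0x3e0; word=0xf800
[0+:6] ver=-5 & 0x3f = 0x3b; word=0xf83b
word = 0xf83b → big-endian bytes:
  [0]=0xf8  [1]=0x3b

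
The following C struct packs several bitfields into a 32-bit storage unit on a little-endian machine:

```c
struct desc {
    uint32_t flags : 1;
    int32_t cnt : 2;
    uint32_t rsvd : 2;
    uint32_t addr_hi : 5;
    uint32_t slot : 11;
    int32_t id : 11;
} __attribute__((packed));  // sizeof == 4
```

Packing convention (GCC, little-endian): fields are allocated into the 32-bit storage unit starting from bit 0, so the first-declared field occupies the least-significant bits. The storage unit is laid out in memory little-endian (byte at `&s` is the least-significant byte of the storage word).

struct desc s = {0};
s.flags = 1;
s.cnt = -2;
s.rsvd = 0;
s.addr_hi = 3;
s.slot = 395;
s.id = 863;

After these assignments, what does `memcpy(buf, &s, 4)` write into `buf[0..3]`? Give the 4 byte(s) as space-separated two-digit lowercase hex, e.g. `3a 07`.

65 2c e6 6b

flags (1b) val=1 bits=0x1 at bit 0: 0x00000001
cnt (2b) val=-2 bits=0x2 at bit 1: 0x00000005
rsvd (2b) val=0 bits=0x0 at bit 3: 0x00000005
addr_hi (5b) val=3 bits=0x3 at bit 5: 0x00000065
slot (11b) val=395 bits=0x18b at bit 10: 0x00062c65
id (11b) val=863 bits=0x35f at bit 21: 0x6be62c65
word = 0x6be62c65 → little-endian bytes:
  [0]=0x65  [1]=0x2c  [2]=0xe6  [3]=0x6b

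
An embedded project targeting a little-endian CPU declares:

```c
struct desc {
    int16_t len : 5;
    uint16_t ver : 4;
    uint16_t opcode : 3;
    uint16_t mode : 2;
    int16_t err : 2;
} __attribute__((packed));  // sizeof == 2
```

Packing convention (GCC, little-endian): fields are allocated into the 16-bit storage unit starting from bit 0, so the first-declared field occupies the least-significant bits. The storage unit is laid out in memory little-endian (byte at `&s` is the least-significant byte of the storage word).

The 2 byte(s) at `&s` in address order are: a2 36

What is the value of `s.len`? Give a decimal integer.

2

[0]=0xa2 [1]=0x36 (little-endian) → word 0x36a2
len [0+:5] = (word>>0) & 0x1f = 2  ←
ver [5+:4] = (word>>5) & 0xf = 5
opcode [9+:3] = (word>>9) & 0x7 = 3
mode [12+:2] = (word>>12) & 0x3 = 3
err [14+:2] = (word>>14) & 0x3 = 0
len signed 5b, MSB=0: value = 2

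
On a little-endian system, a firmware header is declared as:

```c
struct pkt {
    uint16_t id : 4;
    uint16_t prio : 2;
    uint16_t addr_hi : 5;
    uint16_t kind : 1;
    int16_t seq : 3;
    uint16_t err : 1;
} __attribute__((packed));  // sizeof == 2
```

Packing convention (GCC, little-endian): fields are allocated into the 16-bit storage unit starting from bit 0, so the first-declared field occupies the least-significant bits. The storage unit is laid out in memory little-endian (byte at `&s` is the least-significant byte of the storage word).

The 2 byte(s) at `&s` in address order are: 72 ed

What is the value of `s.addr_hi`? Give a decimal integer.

[0]=0x72 [1]=0xed (little-endian) → word 0xed72
id:4 @ bit 0 → (0xed72>>0)&0xf = 0x2
prio:2 @ bit 4 → (0xed72>>4)&0x3 = 0x3
addr_hi:5 @ bit 6 → (0xed72>>6)&0x1f = 0x15  ←
kind:1 @ bit 11 → (0xed72>>11)&0x1 = 0x1
seq:3 @ bit 12 → (0xed72>>12)&0x7 = 0x6
err:1 @ bit 15 → (0xed72>>15)&0x1 = 0x1

21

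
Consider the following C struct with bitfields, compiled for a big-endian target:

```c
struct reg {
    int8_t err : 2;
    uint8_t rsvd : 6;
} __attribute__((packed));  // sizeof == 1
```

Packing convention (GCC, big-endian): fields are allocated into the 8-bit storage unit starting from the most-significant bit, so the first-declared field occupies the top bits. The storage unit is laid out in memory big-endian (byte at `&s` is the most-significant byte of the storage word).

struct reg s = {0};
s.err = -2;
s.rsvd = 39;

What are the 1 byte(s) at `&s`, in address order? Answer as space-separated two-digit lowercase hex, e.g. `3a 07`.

err (2b) val=-2 bits=0x2 at bit 6: 0x80
rsvd (6b) val=39 bits=0x27 at bit 0: 0xa7
word = 0xa7 → big-endian bytes:
  [0]=0xa7

a7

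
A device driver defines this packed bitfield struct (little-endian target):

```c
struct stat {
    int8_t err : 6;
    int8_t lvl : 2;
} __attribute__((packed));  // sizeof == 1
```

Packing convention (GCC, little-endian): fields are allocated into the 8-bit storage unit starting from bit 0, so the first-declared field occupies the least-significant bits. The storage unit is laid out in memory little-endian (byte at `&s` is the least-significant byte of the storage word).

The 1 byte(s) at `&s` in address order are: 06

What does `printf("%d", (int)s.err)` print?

[0]=0x06 (little-endian) → word 0x06
err:6 @ bit 0 → (0x06>>0)&0x3f = 0x6  ←
lvl:2 @ bit 6 → (0x06>>6)&0x3 = 0x0
err signed 6b, MSB=0: value = 6

6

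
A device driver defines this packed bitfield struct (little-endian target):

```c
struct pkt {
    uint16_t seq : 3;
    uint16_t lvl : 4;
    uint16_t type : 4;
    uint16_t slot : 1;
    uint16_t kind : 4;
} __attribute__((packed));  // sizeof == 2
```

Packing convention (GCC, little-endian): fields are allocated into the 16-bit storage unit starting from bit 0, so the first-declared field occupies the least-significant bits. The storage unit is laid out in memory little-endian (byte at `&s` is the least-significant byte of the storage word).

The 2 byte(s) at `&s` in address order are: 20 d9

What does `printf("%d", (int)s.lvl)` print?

[0]=0x20 [1]=0xd9 (little-endian) → word 0xd920
seq [0+:3] = (word>>0) & 0x7 = 0
lvl [3+:4] = (word>>3) & 0xf = 4  ←
type [7+:4] = (word>>7) & 0xf = 2
slot [11+:1] = (word>>11) & 0x1 = 1
kind [12+:4] = (word>>12) & 0xf = 13

4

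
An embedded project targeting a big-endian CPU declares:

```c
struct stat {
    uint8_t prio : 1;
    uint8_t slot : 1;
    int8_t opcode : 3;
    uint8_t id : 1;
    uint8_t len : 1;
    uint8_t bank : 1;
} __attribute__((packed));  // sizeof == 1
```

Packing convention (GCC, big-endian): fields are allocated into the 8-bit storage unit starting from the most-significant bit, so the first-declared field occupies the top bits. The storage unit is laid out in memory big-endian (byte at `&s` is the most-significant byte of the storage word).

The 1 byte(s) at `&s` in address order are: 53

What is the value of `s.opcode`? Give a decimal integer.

[0]=0x53 (big-endian) → word 0x53
prio:1 @ bit 7 → (0x53>>7)&0x1 = 0x0
slot:1 @ bit 6 → (0x53>>6)&0x1 = 0x1
opcode:3 @ bit 3 → (0x53>>3)&0x7 = 0x2  ←
id:1 @ bit 2 → (0x53>>2)&0x1 = 0x0
len:1 @ bit 1 → (0x53>>1)&0x1 = 0x1
bank:1 @ bit 0 → (0x53>>0)&0x1 = 0x1
opcode signed 3b, MSB=0: value = 2

2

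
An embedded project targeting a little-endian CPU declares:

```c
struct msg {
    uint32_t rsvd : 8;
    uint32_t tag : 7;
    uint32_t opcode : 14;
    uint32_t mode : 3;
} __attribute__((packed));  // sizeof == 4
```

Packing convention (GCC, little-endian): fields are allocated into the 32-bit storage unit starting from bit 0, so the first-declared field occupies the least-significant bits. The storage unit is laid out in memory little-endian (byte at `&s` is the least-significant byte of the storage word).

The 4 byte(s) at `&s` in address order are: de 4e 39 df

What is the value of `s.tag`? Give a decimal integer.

78

[0]=0xde [1]=0x4e [2]=0x39 [3]=0xdf (little-endian) → word 0xdf394ede
rsvd:8 @ bit 0 → (0xdf394ede>>0)&0xff = 0xde
tag:7 @ bit 8 → (0xdf394ede>>8)&0x7f = 0x4e  ←
opcode:14 @ bit 15 → (0xdf394ede>>15)&0x3fff = 0x3e72
mode:3 @ bit 29 → (0xdf394ede>>29)&0x7 = 0x6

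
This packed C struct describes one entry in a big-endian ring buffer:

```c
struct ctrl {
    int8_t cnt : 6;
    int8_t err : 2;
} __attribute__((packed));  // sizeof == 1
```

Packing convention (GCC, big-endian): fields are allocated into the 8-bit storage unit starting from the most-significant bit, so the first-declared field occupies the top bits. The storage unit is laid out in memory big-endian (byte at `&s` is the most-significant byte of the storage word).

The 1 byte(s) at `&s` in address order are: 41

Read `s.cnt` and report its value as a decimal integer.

[0]=0x41 (big-endian) → word 0x41
cnt:6 @ bit 2 → (0x41>>2)&0x3f = 0x10  ←
err:2 @ bit 0 → (0x41>>0)&0x3 = 0x1
cnt signed 6b, MSB=0: value = 16

16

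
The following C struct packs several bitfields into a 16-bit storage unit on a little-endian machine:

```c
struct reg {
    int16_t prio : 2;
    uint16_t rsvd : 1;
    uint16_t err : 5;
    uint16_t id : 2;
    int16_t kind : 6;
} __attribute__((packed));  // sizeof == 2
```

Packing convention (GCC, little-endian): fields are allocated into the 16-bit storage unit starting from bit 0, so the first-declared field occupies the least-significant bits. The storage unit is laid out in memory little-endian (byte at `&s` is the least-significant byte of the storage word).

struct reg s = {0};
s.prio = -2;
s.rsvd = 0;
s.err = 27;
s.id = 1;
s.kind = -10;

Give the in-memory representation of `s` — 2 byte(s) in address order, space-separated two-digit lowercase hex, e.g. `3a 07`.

da d9

prio (2b) val=-2 bits=0x2 at bit 0: 0x0002
rsvd (1b) val=0 bits=0x0 at bit 2: 0x0002
err (5b) val=27 bits=0x1b at bit 3: 0x00da
id (2b) val=1 bits=0x1 at bit 8: 0x01da
kind (6b) val=-10 bits=0x36 at bit 10: 0xd9da
word = 0xd9da → little-endian bytes:
  [0]=0xda  [1]=0xd9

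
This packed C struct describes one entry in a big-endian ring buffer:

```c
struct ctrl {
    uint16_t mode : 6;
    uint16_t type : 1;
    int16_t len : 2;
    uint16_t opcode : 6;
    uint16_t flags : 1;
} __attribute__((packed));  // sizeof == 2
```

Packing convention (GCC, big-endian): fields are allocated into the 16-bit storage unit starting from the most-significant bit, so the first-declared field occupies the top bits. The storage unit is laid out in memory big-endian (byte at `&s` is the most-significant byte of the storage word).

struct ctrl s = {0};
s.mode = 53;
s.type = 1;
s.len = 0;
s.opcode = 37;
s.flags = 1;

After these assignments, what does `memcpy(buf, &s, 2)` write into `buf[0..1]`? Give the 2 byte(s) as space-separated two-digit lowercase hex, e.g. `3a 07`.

mode (6b) val=53 bits=0x35 at bit 10: 0xd400
type (1b) val=1 bits=0x1 at bit 9: 0xd600
len (2b) val=0 bits=0x0 at bit 7: 0xd600
opcode (6b) val=37 bits=0x25 at bit 1: 0xd64a
flags (1b) val=1 bits=0x1 at bit 0: 0xd64b
word = 0xd64b → big-endian bytes:
  [0]=0xd6  [1]=0x4b

d6 4b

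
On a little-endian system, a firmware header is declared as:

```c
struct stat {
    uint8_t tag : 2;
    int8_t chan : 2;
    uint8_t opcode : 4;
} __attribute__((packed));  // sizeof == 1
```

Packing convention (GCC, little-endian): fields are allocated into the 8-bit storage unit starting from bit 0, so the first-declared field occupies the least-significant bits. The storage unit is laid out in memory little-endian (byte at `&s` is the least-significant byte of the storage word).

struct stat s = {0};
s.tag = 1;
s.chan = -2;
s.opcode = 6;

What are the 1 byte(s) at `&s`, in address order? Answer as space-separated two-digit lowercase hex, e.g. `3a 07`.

69

tag (2b) val=1 bits=0x1 at bit 0: 0x01
chan (2b) val=-2 bits=0x2 at bit 2: 0x09
opcode (4b) val=6 bits=0x6 at bit 4: 0x69
word = 0x69 → little-endian bytes:
  [0]=0x69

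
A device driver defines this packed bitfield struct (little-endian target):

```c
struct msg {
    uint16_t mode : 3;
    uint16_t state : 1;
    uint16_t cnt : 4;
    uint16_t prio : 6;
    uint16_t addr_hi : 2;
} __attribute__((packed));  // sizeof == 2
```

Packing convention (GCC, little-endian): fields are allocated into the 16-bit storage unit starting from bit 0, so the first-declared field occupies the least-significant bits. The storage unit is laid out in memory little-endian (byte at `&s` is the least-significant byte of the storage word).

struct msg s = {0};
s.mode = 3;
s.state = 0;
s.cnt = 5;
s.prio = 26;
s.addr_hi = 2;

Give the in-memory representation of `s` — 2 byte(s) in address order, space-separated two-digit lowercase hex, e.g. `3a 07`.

mode:3 = 3 → 0x3 << 0 → word 0x0003
state:1 = 0 → 0x0 << 3 → word 0x0003
cnt:4 = 5 → 0x5 << 4 → word 0x0053
prio:6 = 26 → 0x1a << 8 → word 0x1a53
addr_hi:2 = 2 → 0x2 << 14 → word 0x9a53
word = 0x9a53 → little-endian bytes:
  [0]=0x53  [1]=0x9a

53 9a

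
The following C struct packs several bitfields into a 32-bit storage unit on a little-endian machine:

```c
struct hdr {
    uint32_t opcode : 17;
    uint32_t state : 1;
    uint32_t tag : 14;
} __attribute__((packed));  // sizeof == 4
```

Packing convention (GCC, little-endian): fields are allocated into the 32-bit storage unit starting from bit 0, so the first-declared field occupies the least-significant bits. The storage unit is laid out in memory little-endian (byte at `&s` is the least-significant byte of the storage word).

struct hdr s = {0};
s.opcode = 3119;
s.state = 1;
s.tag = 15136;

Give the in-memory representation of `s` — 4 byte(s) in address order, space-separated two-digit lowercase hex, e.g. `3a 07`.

[0+:17] opcode=3119 & 0x1ffff = 0xc2f; word=0x00000c2f
[17+:1] state=1 & 0x1 = 0x1; word=0x00020c2f
[18+:14] tag=15136 & 0x3fff = 0x3b20; word=0xec820c2f
word = 0xec820c2f → little-endian bytes:
  [0]=0x2f  [1]=0x0c  [2]=0x82  [3]=0xec

2f 0c 82 ec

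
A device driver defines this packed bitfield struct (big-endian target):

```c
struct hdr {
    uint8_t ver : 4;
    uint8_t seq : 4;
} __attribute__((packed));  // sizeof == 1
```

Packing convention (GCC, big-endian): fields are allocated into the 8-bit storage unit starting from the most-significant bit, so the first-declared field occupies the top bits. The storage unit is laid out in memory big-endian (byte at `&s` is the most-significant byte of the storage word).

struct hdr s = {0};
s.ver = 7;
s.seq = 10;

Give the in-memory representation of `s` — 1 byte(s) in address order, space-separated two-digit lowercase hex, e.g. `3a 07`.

ver (4b) val=7 bits=0x7 at bit 4: 0x70
seq (4b) val=10 bits=0xa at bit 0: 0x7a
word = 0x7a → big-endian bytes:
  [0]=0x7a

7a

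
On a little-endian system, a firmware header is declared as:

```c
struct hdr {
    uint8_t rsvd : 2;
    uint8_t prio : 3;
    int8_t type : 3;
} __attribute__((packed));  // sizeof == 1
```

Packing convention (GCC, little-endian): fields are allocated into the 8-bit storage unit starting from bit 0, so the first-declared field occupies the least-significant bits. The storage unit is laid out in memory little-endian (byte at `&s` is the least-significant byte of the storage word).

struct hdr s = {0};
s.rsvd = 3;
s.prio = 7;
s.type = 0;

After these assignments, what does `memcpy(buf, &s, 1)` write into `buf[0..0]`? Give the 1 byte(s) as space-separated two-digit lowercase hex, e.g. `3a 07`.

rsvd (2b) val=3 bits=0x3 at bit 0: 0x03
prio (3b) val=7 bits=0x7 at bit 2: 0x1f
type (3b) val=0 bits=0x0 at bit 5: 0x1f
word = 0x1f → little-endian bytes:
  [0]=0x1f

1f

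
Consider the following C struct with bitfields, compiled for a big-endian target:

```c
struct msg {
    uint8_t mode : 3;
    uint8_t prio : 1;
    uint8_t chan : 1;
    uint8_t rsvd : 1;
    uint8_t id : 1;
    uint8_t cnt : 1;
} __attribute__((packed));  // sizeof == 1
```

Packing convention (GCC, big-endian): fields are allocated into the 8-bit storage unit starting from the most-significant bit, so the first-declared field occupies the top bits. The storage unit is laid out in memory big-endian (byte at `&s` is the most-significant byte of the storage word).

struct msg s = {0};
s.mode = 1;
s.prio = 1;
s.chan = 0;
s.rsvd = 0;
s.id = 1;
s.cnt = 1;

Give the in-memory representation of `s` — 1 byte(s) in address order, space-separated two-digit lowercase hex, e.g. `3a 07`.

33

mode:3 = 1 → 0x1 << 5 → word 0x20
prio:1 = 1 → 0x1 << 4 → word 0x30
chan:1 = 0 → 0x0 << 3 → word 0x30
rsvd:1 = 0 → 0x0 << 2 → word 0x30
id:1 = 1 → 0x1 << 1 → word 0x32
cnt:1 = 1 → 0x1 << 0 → word 0x33
word = 0x33 → big-endian bytes:
  [0]=0x33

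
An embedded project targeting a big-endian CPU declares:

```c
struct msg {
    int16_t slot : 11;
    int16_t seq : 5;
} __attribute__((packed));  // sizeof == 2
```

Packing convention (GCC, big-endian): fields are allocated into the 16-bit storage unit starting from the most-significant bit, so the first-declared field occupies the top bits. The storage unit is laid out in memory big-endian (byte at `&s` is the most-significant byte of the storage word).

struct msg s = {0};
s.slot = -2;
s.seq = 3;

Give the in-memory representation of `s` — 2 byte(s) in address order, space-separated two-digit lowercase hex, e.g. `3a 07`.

[5+:11] slot=-2 & 0x7ff = 0x7fe; word=0xffc0
[0+:5] seq=3 & 0x1f = 0x3; word=0xffc3
word = 0xffc3 → big-endian bytes:
  [0]=0xff  [1]=0xc3

ff c3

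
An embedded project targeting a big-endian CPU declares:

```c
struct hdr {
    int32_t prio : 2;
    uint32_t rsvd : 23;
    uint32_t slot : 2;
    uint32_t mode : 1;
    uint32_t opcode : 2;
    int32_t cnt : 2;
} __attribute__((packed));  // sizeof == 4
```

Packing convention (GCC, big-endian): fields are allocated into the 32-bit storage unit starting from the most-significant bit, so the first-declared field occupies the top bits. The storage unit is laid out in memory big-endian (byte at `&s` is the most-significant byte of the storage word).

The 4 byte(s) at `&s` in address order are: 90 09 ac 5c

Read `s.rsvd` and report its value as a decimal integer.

[0]=0x90 [1]=0x09 [2]=0xac [3]=0x5c (big-endian) → word 0x9009ac5c
prio [30+:2] = (word>>30) & 0x3 = 2
rsvd [7+:23] = (word>>7) & 0x7fffff = 2102104  ←
slot [5+:2] = (word>>5) & 0x3 = 2
mode [4+:1] = (word>>4) & 0x1 = 1
opcode [2+:2] = (word>>2) & 0x3 = 3
cnt [0+:2] = (word>>0) & 0x3 = 0

2102104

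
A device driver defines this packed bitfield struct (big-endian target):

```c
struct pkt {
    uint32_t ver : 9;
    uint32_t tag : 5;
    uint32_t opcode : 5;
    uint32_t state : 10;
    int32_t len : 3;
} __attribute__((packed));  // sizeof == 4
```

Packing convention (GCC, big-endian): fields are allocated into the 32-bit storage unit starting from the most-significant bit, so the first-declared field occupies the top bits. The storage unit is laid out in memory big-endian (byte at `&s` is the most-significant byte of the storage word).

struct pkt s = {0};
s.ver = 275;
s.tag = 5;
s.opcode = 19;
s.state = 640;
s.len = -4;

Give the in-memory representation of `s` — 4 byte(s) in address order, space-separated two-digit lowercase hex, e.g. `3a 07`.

ver (9b) val=275 bits=0x113 at bit 23: 0x89800000
tag (5b) val=5 bits=0x5 at bit 18: 0x89940000
opcode (5b) val=19 bits=0x13 at bit 13: 0x89966000
state (10b) val=640 bits=0x280 at bit 3: 0x89967400
len (3b) val=-4 bits=0x4 at bit 0: 0x89967404
word = 0x89967404 → big-endian bytes:
  [0]=0x89  [1]=0x96  [2]=0x74  [3]=0x04

89 96 74 04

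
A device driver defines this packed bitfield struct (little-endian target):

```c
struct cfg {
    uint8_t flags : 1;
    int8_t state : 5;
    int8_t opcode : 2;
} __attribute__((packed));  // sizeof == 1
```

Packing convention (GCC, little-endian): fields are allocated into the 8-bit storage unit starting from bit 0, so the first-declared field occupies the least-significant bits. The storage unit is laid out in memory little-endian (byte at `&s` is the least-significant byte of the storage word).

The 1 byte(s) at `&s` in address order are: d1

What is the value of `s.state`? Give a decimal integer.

8

[0]=0xd1 (little-endian) → word 0xd1
flags [0+:1] = (word>>0) & 0x1 = 1
state [1+:5] = (word>>1) & 0x1f = 8  ←
opcode [6+:2] = (word>>6) & 0x3 = 3
state signed 5b, MSB=0: value = 8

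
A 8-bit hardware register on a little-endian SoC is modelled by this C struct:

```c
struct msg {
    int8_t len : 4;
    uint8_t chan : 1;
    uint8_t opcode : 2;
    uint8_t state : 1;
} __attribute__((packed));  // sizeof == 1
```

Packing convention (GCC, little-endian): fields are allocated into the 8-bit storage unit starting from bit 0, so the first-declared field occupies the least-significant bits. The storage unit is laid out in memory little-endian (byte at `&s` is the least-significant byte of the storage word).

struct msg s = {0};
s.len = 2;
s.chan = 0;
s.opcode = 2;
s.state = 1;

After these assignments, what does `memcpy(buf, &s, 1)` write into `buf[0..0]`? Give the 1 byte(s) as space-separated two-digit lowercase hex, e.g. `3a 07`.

c2

len:4 = 2 → 0x2 << 0 → word 0x02
chan:1 = 0 → 0x0 << 4 → word 0x02
opcode:2 = 2 → 0x2 << 5 → word 0x42
state:1 = 1 → 0x1 << 7 → word 0xc2
word = 0xc2 → little-endian bytes:
  [0]=0xc2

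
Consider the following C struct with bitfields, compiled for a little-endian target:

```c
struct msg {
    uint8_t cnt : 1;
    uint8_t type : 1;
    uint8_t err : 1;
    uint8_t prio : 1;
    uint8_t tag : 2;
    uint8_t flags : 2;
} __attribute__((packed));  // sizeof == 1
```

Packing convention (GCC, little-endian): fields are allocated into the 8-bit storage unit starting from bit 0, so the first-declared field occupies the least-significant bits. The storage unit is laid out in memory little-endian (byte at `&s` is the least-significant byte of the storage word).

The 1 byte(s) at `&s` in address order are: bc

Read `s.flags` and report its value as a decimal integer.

2

[0]=0xbc (little-endian) → word 0xbc
cnt [0+:1] = (word>>0) & 0x1 = 0
type [1+:1] = (word>>1) & 0x1 = 0
err [2+:1] = (word>>2) & 0x1 = 1
prio [3+:1] = (word>>3) & 0x1 = 1
tag [4+:2] = (word>>4) & 0x3 = 3
flags [6+:2] = (word>>6) & 0x3 = 2  ←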